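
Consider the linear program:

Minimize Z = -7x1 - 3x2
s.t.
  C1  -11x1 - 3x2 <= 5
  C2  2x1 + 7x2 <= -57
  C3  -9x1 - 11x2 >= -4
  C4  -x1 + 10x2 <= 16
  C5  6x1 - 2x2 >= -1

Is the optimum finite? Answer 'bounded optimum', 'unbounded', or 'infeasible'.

From the feasible point (136/71, -617/71), moving in the direction (11, -9) keeps every constraint satisfied while Z decreases without bound.

unbounded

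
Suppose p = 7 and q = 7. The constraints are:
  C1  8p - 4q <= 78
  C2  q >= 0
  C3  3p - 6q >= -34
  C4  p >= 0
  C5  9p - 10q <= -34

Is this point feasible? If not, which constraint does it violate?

Constraint C5: 9p - 10q = -7, which is not ≤ -34. All other constraints are satisfied.

not feasible — violates C5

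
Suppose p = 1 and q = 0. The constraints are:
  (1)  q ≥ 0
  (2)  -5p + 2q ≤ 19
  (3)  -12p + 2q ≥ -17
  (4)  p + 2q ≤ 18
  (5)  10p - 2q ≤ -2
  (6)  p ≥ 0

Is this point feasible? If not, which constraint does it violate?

not feasible — violates (5)

Constraint (5): 10p - 2q = 10, which is not ≤ -2. All other constraints are satisfied.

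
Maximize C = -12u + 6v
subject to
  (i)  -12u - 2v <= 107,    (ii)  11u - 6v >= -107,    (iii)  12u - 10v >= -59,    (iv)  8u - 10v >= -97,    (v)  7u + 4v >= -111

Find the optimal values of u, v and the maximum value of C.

Corner points and C = -12u + 6v:
  (-33/4, -4) → C = 75
  (-103/17, -583/34) → C = -513/17
  (19/2, 173/10) → C = -51/5
The feasible region is unbounded (it extends along (5, 4), (4, -7)), but C strictly decreases along every unbounded feasible direction, so there is no improving ray and the maximum is attained at a vertex.

u = -33/4, v = -4, maximum C = 75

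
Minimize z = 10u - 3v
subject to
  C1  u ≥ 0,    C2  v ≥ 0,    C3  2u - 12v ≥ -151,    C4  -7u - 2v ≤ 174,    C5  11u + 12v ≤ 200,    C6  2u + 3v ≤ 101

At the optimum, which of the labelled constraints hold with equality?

C1 and C3

Vertices and z = 10u - 3v:
  (0, 0) → z = 0
  (0, 151/12) → z = -151/4
  (200/11, 0) → z = 2000/11
  (49/13, 687/52) → z = -101/52

The minimum is at (0, 151/12). Substituting into each constraint, equality holds for C1 and C3; the remaining constraints have slack.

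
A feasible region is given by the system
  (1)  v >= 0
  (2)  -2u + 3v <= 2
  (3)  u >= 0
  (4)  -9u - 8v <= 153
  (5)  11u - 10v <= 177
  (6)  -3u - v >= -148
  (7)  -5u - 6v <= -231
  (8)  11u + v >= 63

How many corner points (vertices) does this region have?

The feasible vertices (each the meet of two boundaries and inside every other half-plane) are:
  (442/11, 302/11)
  (227/9, 472/27)
  (1657/41, 1097/41)
  (843/29, 414/29)

4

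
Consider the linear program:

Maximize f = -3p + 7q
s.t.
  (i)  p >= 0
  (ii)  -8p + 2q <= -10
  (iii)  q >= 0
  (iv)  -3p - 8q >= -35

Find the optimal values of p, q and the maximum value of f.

p = 15/7, q = 25/7, maximum f = 130/7

Extreme points and f = -3p + 7q:
  (5/4, 0) → f = -15/4
  (15/7, 25/7) → f = 130/7
  (35/3, 0) → f = -35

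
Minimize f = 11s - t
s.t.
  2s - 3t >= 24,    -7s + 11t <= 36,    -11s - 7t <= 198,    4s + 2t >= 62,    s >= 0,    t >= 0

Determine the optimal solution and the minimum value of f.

s = 117/8, t = 7/4, minimum f = 1273/8

Vertices and f = 11s - t:
  (372, 240) → f = 3852
  (117/8, 7/4) → f = 1273/8
  (31/2, 0) → f = 341/2
The feasible region is unbounded (it extends along (11, 7), (1, 0)), but f strictly increases along every unbounded feasible direction, so there is no improving ray and the minimum is attained at a vertex.

At the optimal vertex, 2s - 3t = 24 and 4s + 2t = 62.
Solving simultaneously gives s = 117/8, t = 7/4.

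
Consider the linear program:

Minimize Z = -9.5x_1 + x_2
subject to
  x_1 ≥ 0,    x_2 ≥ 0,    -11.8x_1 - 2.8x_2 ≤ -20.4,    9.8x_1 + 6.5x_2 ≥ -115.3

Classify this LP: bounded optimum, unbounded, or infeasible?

unbounded

From the feasible point (0, 51/7), moving in the direction (1, 0) keeps every constraint satisfied while Z decreases without bound.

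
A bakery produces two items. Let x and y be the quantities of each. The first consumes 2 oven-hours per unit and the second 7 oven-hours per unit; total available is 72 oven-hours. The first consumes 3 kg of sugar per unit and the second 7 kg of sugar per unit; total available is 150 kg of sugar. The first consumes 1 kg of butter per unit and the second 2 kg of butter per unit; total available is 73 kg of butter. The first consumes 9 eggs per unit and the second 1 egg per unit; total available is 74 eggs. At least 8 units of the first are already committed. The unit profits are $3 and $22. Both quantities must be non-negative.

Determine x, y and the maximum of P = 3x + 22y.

x = 8, y = 2, maximum P = 68

Feasible corners and P = 3x + 22y:
  (74/9, 0) → P = 74/3
  (8, 0) → P = 24
  (8, 2) → P = 68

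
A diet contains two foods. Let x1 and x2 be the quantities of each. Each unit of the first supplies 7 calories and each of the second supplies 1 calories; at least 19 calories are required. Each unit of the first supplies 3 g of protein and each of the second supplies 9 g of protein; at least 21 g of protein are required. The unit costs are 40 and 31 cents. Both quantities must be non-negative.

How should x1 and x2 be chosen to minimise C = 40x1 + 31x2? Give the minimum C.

x1 = 5/2, x2 = 3/2, minimum C = 293/2

Extreme points and C = 40x1 + 31x2:
  (0, 19) → C = 589
  (7, 0) → C = 280
  (5/2, 3/2) → C = 293/2
The feasible region is unbounded (it extends along (0, 1), (1, 0)), but C strictly increases along every unbounded feasible direction, so there is no improving ray and the minimum is attained at a vertex.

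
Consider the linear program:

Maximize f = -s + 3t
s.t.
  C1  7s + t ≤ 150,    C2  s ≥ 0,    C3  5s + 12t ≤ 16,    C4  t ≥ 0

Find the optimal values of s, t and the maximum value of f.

s = 0, t = 4/3, maximum f = 4

Extreme points and f = -s + 3t:
  (0, 4/3) → f = 4
  (0, 0) → f = 0
  (16/5, 0) → f = -16/5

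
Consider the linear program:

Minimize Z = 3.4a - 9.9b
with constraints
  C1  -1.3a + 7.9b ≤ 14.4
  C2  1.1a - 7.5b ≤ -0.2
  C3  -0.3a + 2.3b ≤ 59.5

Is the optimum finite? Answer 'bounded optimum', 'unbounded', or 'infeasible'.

bounded optimum

Vertices and Z = 3.4a - 9.9b:
  (-5321/53, -779/53) → Z = -103793/530
  (43693/62, 7303/62) → Z = 152513/124
  (44579/28, 6539/28) → Z = 173665/56
The feasible region has finitely many vertices and no improving ray; the minimum is -103793/530 at (-5321/53, -779/53).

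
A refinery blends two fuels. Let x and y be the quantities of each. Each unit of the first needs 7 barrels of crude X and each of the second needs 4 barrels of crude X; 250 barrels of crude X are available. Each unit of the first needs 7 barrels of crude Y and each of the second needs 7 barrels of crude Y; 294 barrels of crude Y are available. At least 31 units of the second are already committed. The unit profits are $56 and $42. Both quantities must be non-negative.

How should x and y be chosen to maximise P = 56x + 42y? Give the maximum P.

x = 11, y = 31, maximum P = 1918

Feasible corners and P = 56x + 42y:
  (0, 42) → P = 1764
  (0, 31) → P = 1302
  (11, 31) → P = 1918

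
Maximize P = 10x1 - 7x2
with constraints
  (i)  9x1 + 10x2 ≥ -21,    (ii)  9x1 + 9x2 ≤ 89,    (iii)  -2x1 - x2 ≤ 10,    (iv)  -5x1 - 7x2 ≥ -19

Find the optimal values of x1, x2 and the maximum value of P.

Feasible corners and P = 10x1 - 7x2:
  (1079/9, -110) → P = 17720/9
  (-79/11, 48/11) → P = -1126/11
  (226/9, -137/9) → P = 1073/3
  (-89/9, 88/9) → P = -502/3

x1 = 1079/9, x2 = -110, maximum P = 17720/9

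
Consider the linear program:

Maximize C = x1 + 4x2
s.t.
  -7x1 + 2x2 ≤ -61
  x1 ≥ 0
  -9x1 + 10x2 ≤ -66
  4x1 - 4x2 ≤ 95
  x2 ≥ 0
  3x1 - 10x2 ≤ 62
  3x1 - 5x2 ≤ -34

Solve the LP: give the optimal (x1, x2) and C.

x1 = 343/2, x2 = 591/4, maximum C = 1525/2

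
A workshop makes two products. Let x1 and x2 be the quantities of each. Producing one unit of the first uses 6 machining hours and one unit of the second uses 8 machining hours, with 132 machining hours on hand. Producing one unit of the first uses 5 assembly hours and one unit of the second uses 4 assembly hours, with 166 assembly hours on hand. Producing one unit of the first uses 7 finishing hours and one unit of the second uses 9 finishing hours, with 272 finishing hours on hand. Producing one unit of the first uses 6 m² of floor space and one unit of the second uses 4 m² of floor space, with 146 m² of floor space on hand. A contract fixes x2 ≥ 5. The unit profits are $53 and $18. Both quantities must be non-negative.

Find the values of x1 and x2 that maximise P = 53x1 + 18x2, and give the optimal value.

Extreme points and P = 53x1 + 18x2:
  (0, 33/2) → P = 297
  (0, 5) → P = 90
  (46/3, 5) → P = 2708/3

At the optimal vertex, 6x1 + 8x2 = 132 and x2 = 5.
Solving simultaneously gives x1 = 46/3, x2 = 5.

x1 = 46/3, x2 = 5, maximum P = 2708/3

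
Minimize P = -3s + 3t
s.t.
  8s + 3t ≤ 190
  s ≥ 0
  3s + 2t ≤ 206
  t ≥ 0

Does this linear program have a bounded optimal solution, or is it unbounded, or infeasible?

bounded optimum

Extreme points and P = -3s + 3t:
  (0, 190/3) → P = 190
  (95/4, 0) → P = -285/4
  (0, 0) → P = 0
The feasible region has finitely many vertices and no improving ray; the minimum is -285/4 at (95/4, 0).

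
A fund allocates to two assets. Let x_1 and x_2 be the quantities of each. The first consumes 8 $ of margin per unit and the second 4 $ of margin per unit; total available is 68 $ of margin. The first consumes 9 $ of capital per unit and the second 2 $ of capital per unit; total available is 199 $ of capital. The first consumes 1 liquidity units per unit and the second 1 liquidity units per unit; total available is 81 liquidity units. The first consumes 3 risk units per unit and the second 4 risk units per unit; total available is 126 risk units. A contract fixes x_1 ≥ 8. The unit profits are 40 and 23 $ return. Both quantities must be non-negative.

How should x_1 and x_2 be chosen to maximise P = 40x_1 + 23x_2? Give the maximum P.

x_1 = 8, x_2 = 1, maximum P = 343

Feasible corners and P = 40x_1 + 23x_2:
  (17/2, 0) → P = 340
  (8, 0) → P = 320
  (8, 1) → P = 343

The optimum lies where 8x_1 + 4x_2 = 68 and x_1 = 8.
Solving simultaneously gives x_1 = 8, x_2 = 1.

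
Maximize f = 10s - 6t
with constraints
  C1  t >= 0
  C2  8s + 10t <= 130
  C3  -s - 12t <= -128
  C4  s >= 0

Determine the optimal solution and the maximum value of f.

Feasible corners and f = 10s - 6t:
  (140/43, 447/43) → f = -1282/43
  (0, 13) → f = -78
  (0, 32/3) → f = -64

The binding constraints are 8s + 10t = 130 and -s - 12t = -128.
Solving simultaneously gives s = 140/43, t = 447/43.

s = 140/43, t = 447/43, maximum f = -1282/43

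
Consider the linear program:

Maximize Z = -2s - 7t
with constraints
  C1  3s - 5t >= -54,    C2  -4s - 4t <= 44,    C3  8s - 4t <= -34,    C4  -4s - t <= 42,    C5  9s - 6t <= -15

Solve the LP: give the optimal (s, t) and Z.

s = -13/2, t = -9/2, maximum Z = 89/2

Corner points and Z = -2s - 7t:
  (23/14, 165/14) → Z = -1201/14
  (-264/23, 90/23) → Z = -102/23
  (-13/2, -9/2) → Z = 89/2
  (-31/3, -2/3) → Z = 76/3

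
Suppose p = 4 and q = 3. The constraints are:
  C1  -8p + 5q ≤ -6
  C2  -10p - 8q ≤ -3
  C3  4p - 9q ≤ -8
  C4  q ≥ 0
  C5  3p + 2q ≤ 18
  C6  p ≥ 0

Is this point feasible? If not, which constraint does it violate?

feasible

C1: -17 ≤ -6 ✓
C2: -64 ≤ -3 ✓
C3: -11 ≤ -8 ✓
C4: 3 ≥ 0 ✓
C5: 18 ≤ 18 ✓
C6: 4 ≥ 0 ✓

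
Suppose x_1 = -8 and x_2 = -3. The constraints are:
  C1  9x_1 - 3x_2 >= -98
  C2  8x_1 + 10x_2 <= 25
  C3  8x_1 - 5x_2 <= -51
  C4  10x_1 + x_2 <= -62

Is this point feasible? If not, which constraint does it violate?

not feasible — violates C3

Constraint C3: 8x_1 - 5x_2 = -49, which is not ≤ -51. All other constraints are satisfied.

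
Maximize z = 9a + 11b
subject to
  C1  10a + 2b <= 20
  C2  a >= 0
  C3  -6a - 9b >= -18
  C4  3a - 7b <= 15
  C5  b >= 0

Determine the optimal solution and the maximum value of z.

a = 24/13, b = 10/13, maximum z = 326/13

Feasible corners and z = 9a + 11b:
  (24/13, 10/13) → z = 326/13
  (2, 0) → z = 18
  (0, 2) → z = 22
  (0, 0) → z = 0

The optimum lies where 10a + 2b = 20 and -6a - 9b = -18.
Solving simultaneously gives a = 24/13, b = 10/13.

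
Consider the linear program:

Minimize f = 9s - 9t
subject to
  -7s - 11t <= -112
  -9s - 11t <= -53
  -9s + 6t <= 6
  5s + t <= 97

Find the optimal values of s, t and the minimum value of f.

The optimum lies where -9s + 6t = 6 and 5s + t = 97.
Solving simultaneously gives s = 192/13, t = 301/13.

s = 192/13, t = 301/13, minimum f = -981/13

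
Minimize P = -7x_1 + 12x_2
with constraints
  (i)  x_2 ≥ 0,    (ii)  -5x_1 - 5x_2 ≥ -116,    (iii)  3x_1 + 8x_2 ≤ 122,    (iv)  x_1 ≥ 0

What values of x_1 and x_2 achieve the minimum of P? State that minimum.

Corner points and P = -7x_1 + 12x_2:
  (116/5, 0) → P = -812/5
  (0, 0) → P = 0
  (318/25, 262/25) → P = 918/25
  (0, 61/4) → P = 183

The optimum lies where x_2 = 0 and -5x_1 - 5x_2 = -116.
Solving simultaneously gives x_1 = 116/5, x_2 = 0.

x_1 = 116/5, x_2 = 0, minimum P = -812/5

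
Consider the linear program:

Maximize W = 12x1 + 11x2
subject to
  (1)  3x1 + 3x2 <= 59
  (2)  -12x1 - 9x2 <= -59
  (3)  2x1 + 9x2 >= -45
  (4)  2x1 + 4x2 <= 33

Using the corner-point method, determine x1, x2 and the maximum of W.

Feasible corners and W = 12x1 + 11x2:
  (222/7, -253/21) → W = 5209/21
  (137/6, -19/6) → W = 1435/6
  (52/5, -329/45) → W = 1997/45
  (-61/30, 139/15) → W = 1163/15

x1 = 222/7, x2 = -253/21, maximum W = 5209/21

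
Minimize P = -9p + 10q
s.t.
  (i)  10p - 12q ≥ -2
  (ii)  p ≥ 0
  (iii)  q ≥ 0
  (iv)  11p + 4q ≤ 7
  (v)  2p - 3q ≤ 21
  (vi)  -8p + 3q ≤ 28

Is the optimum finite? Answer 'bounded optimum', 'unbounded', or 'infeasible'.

bounded optimum

Extreme points and P = -9p + 10q:
  (0, 1/6) → P = 5/3
  (19/43, 23/43) → P = 59/43
  (0, 0) → P = 0
  (7/11, 0) → P = -63/11
The feasible region has finitely many vertices and no improving ray; the minimum is -63/11 at (7/11, 0).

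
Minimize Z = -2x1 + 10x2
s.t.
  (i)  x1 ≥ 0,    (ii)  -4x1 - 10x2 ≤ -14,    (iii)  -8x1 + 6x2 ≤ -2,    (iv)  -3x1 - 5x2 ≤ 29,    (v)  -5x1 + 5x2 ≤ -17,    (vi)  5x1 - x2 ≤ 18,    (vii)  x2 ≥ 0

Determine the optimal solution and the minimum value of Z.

Corner points and Z = -2x1 + 10x2:
  (24/7, 1/35) → Z = -46/7
  (7/2, 0) → Z = -7
  (73/20, 1/4) → Z = -24/5
  (18/5, 0) → Z = -36/5

The optimum lies where 5x1 - x2 = 18 and x2 = 0.
Solving simultaneously gives x1 = 18/5, x2 = 0.

x1 = 18/5, x2 = 0, minimum Z = -36/5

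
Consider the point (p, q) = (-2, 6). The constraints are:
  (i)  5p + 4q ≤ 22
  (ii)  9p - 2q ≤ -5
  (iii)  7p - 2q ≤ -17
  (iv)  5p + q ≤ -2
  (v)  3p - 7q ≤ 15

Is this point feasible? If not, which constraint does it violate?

(i): 14 ≤ 22 ✓
(ii): -30 ≤ -5 ✓
(iii): -26 ≤ -17 ✓
(iv): -4 ≤ -2 ✓
(v): -48 ≤ 15 ✓

feasible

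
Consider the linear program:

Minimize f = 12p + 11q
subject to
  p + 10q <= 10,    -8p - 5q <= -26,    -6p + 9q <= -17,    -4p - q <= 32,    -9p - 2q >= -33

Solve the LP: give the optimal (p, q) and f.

Extreme points and f = 12p + 11q:
  (319/102, 10/51) → f = 2024/51
  (113/29, -30/29) → f = 1026/29
  (331/93, 15/31) → f = 1489/31

p = 113/29, q = -30/29, minimum f = 1026/29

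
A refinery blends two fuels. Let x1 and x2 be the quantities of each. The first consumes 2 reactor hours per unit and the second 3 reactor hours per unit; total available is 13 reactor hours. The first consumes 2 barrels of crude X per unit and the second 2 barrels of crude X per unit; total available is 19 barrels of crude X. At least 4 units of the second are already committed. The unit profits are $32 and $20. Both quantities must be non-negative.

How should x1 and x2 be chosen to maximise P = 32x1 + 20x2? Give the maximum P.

x1 = 1/2, x2 = 4, maximum P = 96

Corner points and P = 32x1 + 20x2:
  (0, 13/3) → P = 260/3
  (0, 4) → P = 80
  (1/2, 4) → P = 96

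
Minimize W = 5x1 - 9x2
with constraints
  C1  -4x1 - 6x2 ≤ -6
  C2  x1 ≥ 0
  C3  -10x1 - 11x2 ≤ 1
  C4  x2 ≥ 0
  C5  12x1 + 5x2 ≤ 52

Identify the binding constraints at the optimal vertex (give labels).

C2 and C5

Feasible corners and W = 5x1 - 9x2:
  (0, 1) → W = -9
  (3/2, 0) → W = 15/2
  (0, 52/5) → W = -468/5
  (13/3, 0) → W = 65/3

The minimum is at (0, 52/5). Substituting into each constraint, equality holds for C2 and C5; the remaining constraints have slack.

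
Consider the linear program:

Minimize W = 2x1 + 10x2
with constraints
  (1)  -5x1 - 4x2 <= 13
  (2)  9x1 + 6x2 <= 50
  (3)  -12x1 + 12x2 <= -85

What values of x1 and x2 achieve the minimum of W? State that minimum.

x1 = 139/3, x2 = -367/6, minimum W = -519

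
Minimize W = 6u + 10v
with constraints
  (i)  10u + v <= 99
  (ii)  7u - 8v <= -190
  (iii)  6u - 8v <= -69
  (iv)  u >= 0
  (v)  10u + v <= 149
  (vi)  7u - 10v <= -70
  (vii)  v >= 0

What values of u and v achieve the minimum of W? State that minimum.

u = 0, v = 95/4, minimum W = 475/2

Extreme points and W = 6u + 10v:
  (602/87, 2593/87) → W = 29542/87
  (0, 99) → W = 990
  (0, 95/4) → W = 475/2

The optimum lies where 7u - 8v = -190 and u = 0.
Solving simultaneously gives u = 0, v = 95/4.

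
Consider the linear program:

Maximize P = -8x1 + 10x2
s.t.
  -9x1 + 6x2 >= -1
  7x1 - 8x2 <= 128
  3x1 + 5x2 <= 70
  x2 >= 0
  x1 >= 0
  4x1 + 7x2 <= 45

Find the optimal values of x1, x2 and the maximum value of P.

Corner points and P = -8x1 + 10x2:
  (1/9, 0) → P = -8/9
  (277/87, 401/87) → P = 598/29
  (0, 0) → P = 0
  (0, 45/7) → P = 450/7

The binding constraints are x1 = 0 and 4x1 + 7x2 = 45.
Solving simultaneously gives x1 = 0, x2 = 45/7.

x1 = 0, x2 = 45/7, maximum P = 450/7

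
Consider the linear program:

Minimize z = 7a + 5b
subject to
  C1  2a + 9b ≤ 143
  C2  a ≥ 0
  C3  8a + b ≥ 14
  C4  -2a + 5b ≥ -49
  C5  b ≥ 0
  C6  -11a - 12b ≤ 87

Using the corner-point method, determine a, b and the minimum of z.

a = 7/4, b = 0, minimum z = 49/4

Extreme points and z = 7a + 5b:
  (0, 143/9) → z = 715/9
  (289/7, 47/7) → z = 2258/7
  (0, 14) → z = 70
  (7/4, 0) → z = 49/4
  (49/2, 0) → z = 343/2

The binding constraints are 8a + b = 14 and b = 0.
Solving simultaneously gives a = 7/4, b = 0.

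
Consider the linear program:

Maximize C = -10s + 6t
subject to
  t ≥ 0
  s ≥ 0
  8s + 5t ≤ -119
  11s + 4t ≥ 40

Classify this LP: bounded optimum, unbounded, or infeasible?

infeasible

The boundaries t = 0 and 11s + 4t = 40 meet at (40/11, 0), but that point violates 8s + 5t ≤ -119. Every candidate vertex is excluded by some other constraint, so the feasible region is empty.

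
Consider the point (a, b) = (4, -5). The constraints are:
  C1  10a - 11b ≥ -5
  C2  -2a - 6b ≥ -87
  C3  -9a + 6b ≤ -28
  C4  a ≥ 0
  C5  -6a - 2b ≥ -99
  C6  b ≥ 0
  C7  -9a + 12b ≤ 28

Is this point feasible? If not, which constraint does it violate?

Constraint C6: b = -5, which is not ≥ 0. All other constraints are satisfied.

not feasible — violates C6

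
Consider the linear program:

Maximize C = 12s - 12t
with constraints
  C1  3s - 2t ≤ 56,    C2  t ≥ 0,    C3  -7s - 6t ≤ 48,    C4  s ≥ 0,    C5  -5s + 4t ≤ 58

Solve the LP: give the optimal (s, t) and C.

s = 56/3, t = 0, maximum C = 224

Corner points and C = 12s - 12t:
  (56/3, 0) → C = 224
  (170, 227) → C = -684
  (0, 0) → C = 0
  (0, 29/2) → C = -174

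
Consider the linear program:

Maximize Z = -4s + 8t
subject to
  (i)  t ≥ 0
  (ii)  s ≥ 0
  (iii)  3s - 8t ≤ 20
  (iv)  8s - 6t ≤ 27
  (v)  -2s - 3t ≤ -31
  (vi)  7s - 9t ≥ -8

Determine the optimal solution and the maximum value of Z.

s = 97/10, t = 253/30, maximum Z = 86/3

Vertices and Z = -4s + 8t:
  (89/12, 97/18) → Z = 121/9
  (97/10, 253/30) → Z = 86/3
  (85/13, 233/39) → Z = 844/39

At the optimal vertex, 8s - 6t = 27 and 7s - 9t = -8.
Solving simultaneously gives s = 97/10, t = 253/30.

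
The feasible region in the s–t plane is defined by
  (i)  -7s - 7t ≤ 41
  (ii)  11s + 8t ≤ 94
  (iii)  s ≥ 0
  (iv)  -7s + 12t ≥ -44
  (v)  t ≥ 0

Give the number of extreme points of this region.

4

The feasible vertices (each the meet of two boundaries and inside every other half-plane) are:
  (0, 47/4)
  (370/47, 87/94)
  (0, 0)
  (44/7, 0)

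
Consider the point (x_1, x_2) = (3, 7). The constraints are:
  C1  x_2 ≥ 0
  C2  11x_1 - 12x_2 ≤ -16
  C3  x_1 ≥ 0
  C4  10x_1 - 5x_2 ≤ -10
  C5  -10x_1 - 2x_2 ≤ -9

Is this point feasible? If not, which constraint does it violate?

not feasible — violates C4

Constraint C4: 10x_1 - 5x_2 = -5, which is not ≤ -10. All other constraints are satisfied.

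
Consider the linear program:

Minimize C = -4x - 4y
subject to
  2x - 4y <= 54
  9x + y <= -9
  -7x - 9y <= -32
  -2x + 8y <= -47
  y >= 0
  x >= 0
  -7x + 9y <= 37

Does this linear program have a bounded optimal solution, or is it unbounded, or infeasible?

infeasible

The boundaries 2x - 4y = 54 and -2x + 8y = -47 meet at (61/2, 7/4), but that point violates 9x + y ≤ -9. Every candidate vertex is excluded by some other constraint, so the feasible region is empty.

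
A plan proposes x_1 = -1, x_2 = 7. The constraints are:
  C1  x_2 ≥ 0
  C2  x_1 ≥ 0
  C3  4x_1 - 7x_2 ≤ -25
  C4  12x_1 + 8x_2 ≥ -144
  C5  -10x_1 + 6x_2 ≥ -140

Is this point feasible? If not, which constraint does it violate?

Constraint C2: x_1 = -1, which is not ≥ 0. All other constraints are satisfied.

not feasible — violates C2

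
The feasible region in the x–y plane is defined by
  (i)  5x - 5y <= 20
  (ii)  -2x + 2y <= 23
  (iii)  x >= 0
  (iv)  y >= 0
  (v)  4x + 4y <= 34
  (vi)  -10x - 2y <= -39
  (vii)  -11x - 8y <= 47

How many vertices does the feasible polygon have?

4

The feasible vertices (each the meet of two boundaries and inside every other half-plane) are:
  (4, 0)
  (25/4, 9/4)
  (39/10, 0)
  (11/4, 23/4)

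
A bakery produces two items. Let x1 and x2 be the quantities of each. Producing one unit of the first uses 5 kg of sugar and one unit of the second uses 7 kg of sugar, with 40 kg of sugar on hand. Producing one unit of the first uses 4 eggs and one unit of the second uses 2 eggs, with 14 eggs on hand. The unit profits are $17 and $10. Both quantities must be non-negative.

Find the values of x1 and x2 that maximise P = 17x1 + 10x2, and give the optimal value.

Vertices and P = 17x1 + 10x2:
  (0, 0) → P = 0
  (0, 40/7) → P = 400/7
  (7/2, 0) → P = 119/2
  (1, 5) → P = 67

The binding constraints are 5x1 + 7x2 = 40 and 4x1 + 2x2 = 14.
Solving simultaneously gives x1 = 1, x2 = 5.

x1 = 1, x2 = 5, maximum P = 67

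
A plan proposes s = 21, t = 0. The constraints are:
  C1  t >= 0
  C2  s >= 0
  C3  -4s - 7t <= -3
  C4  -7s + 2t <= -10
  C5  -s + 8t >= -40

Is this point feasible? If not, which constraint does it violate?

feasible

C1: 0 ≥ 0 ✓
C2: 21 ≥ 0 ✓
C3: -84 ≤ -3 ✓
C4: -147 ≤ -10 ✓
C5: -21 ≥ -40 ✓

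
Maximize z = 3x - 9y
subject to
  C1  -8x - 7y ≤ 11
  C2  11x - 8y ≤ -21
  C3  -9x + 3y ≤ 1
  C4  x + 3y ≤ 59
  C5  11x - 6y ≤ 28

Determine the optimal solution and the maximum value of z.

x = 55/39, y = 178/39, maximum z = -479/13

Feasible corners and z = 3x - 9y:
  (55/39, 178/39) → z = -479/13
  (409/41, 670/41) → z = -4803/41
  (29/5, 266/15) → z = -711/5

At the optimal vertex, 11x - 8y = -21 and -9x + 3y = 1.
Solving simultaneously gives x = 55/39, y = 178/39.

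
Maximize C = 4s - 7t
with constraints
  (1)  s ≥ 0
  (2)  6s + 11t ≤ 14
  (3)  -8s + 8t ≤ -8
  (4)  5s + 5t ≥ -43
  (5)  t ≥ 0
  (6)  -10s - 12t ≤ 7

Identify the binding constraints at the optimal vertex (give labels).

(2) and (5)

Corner points and C = 4s - 7t:
  (25/17, 8/17) → C = 44/17
  (7/3, 0) → C = 28/3
  (1, 0) → C = 4

The maximum is at (7/3, 0). Substituting into each constraint, equality holds for (2) and (5); the remaining constraints have slack.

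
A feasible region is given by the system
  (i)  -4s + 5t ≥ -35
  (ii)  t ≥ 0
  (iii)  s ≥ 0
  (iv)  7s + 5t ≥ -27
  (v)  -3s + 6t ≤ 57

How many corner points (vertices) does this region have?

Of the 10 pairwise boundary intersections, those satisfying every inequality are:
  (35/4, 0)
  (55, 37)
  (0, 0)
  (0, 19/2)

4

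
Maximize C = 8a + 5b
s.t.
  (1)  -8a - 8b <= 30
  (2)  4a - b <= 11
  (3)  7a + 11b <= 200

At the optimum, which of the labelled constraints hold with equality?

Vertices and C = 8a + 5b:
  (29/20, -26/5) → C = -72/5
  (-965/16, 905/16) → C = -3195/16
  (107/17, 241/17) → C = 2061/17

The maximum is at (107/17, 241/17). Substituting into each constraint, equality holds for (2) and (3); the remaining constraints have slack.

(2) and (3)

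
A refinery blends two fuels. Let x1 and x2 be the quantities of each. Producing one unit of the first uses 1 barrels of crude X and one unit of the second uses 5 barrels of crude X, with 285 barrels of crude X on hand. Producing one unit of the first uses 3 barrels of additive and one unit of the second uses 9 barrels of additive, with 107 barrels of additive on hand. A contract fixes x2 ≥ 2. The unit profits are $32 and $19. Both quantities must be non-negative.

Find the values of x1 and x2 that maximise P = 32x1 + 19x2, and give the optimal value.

Corner points and P = 32x1 + 19x2:
  (0, 107/9) → P = 2033/9
  (0, 2) → P = 38
  (89/3, 2) → P = 2962/3

The optimum lies where 3x1 + 9x2 = 107 and x2 = 2.
Solving simultaneously gives x1 = 89/3, x2 = 2.

x1 = 89/3, x2 = 2, maximum P = 2962/3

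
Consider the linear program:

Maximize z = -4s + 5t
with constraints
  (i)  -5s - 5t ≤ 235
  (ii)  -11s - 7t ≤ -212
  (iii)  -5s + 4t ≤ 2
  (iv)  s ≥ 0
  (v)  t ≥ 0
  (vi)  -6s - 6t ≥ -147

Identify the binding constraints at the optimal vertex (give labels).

Extreme points and z = -4s + 5t:
  (834/79, 1082/79) → z = 2074/79
  (212/11, 0) → z = -848/11
  (32/3, 83/6) → z = 53/2
  (49/2, 0) → z = -98

The maximum is at (32/3, 83/6). Substituting into each constraint, equality holds for (iii) and (vi); the remaining constraints have slack.

(iii) and (vi)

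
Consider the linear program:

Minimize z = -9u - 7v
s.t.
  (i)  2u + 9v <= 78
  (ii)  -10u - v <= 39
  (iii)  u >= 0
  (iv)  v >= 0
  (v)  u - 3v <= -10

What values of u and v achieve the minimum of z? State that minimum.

Corner points and z = -9u - 7v:
  (0, 26/3) → z = -182/3
  (48/5, 98/15) → z = -1982/15
  (0, 10/3) → z = -70/3

The binding constraints are 2u + 9v = 78 and u - 3v = -10.
Solving simultaneously gives u = 48/5, v = 98/15.

u = 48/5, v = 98/15, minimum z = -1982/15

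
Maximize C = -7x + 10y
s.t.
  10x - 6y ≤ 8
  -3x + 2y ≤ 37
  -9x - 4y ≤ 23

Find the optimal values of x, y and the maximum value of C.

x = 119, y = 197, maximum C = 1137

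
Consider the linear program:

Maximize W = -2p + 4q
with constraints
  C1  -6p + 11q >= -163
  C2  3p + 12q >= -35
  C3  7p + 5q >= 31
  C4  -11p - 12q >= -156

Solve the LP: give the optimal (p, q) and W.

Feasible corners and W = -2p + 4q:
  (1571/105, -233/35) → W = -5938/105
  (3672/193, -857/193) → W = -10772/193
  (547/69, -338/69) → W = -2446/69
  (-408/29, 751/29) → W = 3820/29

The binding constraints are 7p + 5q = 31 and -11p - 12q = -156.
Solving simultaneously gives p = -408/29, q = 751/29.

p = -408/29, q = 751/29, maximum W = 3820/29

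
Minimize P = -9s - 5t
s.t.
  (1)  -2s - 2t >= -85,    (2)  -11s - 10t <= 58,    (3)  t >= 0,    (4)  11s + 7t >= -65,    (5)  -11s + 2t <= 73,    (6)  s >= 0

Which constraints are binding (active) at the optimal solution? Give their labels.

(1) and (3)

Corner points and P = -9s - 5t:
  (85/2, 0) → P = -765/2
  (12/13, 1081/26) → P = -5621/26
  (0, 0) → P = 0
  (0, 73/2) → P = -365/2

The minimum is at (85/2, 0). Substituting into each constraint, equality holds for (1) and (3); the remaining constraints have slack.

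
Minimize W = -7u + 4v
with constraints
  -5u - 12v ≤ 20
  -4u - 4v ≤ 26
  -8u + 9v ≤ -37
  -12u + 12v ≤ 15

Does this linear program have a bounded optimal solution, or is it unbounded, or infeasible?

unbounded

From the feasible point (88/47, -115/47), moving in the direction (9, 8) keeps every constraint satisfied while W decreases without bound.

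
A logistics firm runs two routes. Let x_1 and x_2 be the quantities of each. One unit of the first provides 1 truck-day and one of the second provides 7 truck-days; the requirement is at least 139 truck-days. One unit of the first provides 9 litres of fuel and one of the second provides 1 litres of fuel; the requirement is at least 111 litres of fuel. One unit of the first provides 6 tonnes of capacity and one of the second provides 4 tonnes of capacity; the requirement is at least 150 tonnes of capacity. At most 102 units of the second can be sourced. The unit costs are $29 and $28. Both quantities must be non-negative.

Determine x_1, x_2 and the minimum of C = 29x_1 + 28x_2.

Corner points and C = 29x_1 + 28x_2:
  (139, 0) → C = 4031
  (13, 18) → C = 881
  (49/5, 114/5) → C = 4613/5
  (1, 102) → C = 2885
The feasible region is unbounded (it extends along (1, 0)), but C strictly increases along every unbounded feasible direction, so there is no improving ray and the minimum is attained at a vertex.

x_1 = 13, x_2 = 18, minimum C = 881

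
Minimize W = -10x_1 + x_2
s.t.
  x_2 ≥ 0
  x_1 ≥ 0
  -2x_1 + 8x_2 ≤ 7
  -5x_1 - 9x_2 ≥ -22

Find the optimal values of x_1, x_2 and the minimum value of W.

x_1 = 22/5, x_2 = 0, minimum W = -44

Feasible corners and W = -10x_1 + x_2:
  (0, 0) → W = 0
  (22/5, 0) → W = -44
  (0, 7/8) → W = 7/8
  (113/58, 79/58) → W = -1051/58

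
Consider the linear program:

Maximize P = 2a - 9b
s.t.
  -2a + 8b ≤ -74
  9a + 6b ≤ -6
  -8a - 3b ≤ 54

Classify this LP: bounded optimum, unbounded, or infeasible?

unbounded

From the feasible point (33/7, -113/14), moving in the direction (6, -9) keeps every constraint satisfied while P increases without bound.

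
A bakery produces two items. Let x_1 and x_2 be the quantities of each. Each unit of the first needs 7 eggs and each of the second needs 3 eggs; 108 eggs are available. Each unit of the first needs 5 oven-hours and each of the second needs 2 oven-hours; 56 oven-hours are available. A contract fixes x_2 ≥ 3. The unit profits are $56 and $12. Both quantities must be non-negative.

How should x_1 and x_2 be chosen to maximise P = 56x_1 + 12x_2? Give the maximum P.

x_1 = 10, x_2 = 3, maximum P = 596

Corner points and P = 56x_1 + 12x_2:
  (0, 28) → P = 336
  (0, 3) → P = 36
  (10, 3) → P = 596

The optimum lies where 5x_1 + 2x_2 = 56 and x_2 = 3.
Solving simultaneously gives x_1 = 10, x_2 = 3.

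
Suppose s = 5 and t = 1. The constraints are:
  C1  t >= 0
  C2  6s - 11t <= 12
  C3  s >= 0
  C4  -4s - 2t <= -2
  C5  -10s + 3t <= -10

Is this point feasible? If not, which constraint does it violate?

Constraint C2: 6s - 11t = 19, which is not ≤ 12. All other constraints are satisfied.

not feasible — violates C2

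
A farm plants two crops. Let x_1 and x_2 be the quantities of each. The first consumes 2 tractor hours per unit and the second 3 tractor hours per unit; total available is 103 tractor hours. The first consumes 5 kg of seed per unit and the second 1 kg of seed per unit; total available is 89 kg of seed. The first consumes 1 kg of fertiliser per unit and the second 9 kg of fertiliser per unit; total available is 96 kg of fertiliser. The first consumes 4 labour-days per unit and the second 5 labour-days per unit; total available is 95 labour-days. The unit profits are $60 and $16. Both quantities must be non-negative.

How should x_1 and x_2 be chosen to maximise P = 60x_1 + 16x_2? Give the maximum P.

Extreme points and P = 60x_1 + 16x_2:
  (0, 0) → P = 0
  (0, 32/3) → P = 512/3
  (89/5, 0) → P = 1068
  (50/3, 17/3) → P = 3272/3
  (375/31, 289/31) → P = 27124/31

At the optimal vertex, 5x_1 + x_2 = 89 and 4x_1 + 5x_2 = 95.
Solving simultaneously gives x_1 = 50/3, x_2 = 17/3.

x_1 = 50/3, x_2 = 17/3, maximum P = 3272/3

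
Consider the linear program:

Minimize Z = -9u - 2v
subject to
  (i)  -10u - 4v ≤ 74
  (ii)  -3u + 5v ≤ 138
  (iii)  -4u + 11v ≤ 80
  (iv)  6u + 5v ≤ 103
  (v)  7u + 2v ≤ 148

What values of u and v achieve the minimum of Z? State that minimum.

Extreme points and Z = -9u - 2v:
  (-9, 4) → Z = 73
  (185/2, -999/4) → Z = -333
  (733/86, 446/43) → Z = -8381/86
  (534/23, -167/23) → Z = -4472/23

The binding constraints are -10u - 4v = 74 and 7u + 2v = 148.
Solving simultaneously gives u = 185/2, v = -999/4.

u = 185/2, v = -999/4, minimum Z = -333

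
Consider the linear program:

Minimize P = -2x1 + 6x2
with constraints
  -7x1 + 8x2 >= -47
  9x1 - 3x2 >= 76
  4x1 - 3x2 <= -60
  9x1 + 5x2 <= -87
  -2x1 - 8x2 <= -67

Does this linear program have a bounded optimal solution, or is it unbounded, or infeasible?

infeasible

The boundaries 9x1 - 3x2 = 76 and 4x1 - 3x2 = -60 meet at (136/5, 844/15), but that point violates 9x1 + 5x2 ≤ -87. Every candidate vertex is excluded by some other constraint, so the feasible region is empty.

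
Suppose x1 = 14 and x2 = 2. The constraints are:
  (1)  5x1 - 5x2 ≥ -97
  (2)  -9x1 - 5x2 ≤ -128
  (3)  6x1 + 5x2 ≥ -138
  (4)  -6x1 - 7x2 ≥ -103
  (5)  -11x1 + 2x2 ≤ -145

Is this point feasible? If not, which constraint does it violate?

(1): 60 ≥ -97 ✓
(2): -136 ≤ -128 ✓
(3): 94 ≥ -138 ✓
(4): -98 ≥ -103 ✓
(5): -150 ≤ -145 ✓

feasible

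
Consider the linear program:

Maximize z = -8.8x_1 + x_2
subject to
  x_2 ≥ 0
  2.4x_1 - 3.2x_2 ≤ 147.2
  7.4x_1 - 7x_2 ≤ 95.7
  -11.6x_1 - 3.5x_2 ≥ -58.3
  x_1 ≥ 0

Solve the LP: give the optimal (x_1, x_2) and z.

x_1 = 0, x_2 = 583/35, maximum z = 583/35

Feasible corners and z = -8.8x_1 + x_2:
  (583/116, 0) → z = -6413/145
  (0, 0) → z = 0
  (0, 583/35) → z = 583/35

The optimum lies where -11.6x_1 - 3.5x_2 = -58.3 and x_1 = 0.
Solving simultaneously gives x_1 = 0, x_2 = 583/35.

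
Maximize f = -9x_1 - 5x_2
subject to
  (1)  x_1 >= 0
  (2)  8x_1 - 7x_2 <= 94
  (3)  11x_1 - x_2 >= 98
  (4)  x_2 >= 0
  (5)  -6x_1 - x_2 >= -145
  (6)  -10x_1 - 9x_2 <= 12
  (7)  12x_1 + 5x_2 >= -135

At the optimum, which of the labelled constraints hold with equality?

Extreme points and f = -9x_1 - 5x_2:
  (47/4, 0) → f = -423/4
  (1109/50, 298/25) → f = -12961/50
  (98/11, 0) → f = -882/11
  (243/17, 1007/17) → f = -7222/17

The maximum is at (98/11, 0). Substituting into each constraint, equality holds for (3) and (4); the remaining constraints have slack.

(3) and (4)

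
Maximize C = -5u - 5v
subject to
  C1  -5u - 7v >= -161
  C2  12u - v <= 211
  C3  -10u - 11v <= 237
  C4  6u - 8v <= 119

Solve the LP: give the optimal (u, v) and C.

u = -686/3, v = 559/3, maximum C = 635/3

Extreme points and C = -5u - 5v:
  (1638/89, 877/89) → C = -12575/89
  (-686/3, 559/3) → C = 635/3
  (523/30, -9/5) → C = -469/6
  (-587/146, -1306/73) → C = 15995/146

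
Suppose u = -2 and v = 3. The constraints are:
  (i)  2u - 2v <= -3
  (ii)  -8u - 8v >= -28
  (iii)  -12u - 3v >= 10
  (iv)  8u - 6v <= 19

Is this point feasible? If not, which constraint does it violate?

(i): -10 ≤ -3 ✓
(ii): -8 ≥ -28 ✓
(iii): 15 ≥ 10 ✓
(iv): -34 ≤ 19 ✓

feasible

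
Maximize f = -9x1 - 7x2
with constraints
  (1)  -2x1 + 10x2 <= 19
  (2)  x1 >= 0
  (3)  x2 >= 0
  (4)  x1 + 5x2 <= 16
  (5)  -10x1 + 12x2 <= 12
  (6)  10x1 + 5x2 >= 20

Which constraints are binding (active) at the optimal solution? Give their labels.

Corner points and f = -9x1 - 7x2:
  (13/4, 51/20) → f = -471/10
  (27/19, 83/38) → f = -1067/38
  (16, 0) → f = -144
  (2, 0) → f = -18
  (18/17, 32/17) → f = -386/17

The maximum is at (2, 0). Substituting into each constraint, equality holds for (3) and (6); the remaining constraints have slack.

(3) and (6)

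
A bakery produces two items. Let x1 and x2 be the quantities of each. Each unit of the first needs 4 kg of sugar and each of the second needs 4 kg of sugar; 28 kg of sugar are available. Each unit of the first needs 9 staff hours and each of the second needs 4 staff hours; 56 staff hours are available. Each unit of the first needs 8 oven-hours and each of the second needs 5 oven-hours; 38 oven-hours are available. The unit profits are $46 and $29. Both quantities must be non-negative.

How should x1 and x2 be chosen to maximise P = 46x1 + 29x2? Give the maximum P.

x1 = 1, x2 = 6, maximum P = 220

Vertices and P = 46x1 + 29x2:
  (0, 0) → P = 0
  (0, 7) → P = 203
  (19/4, 0) → P = 437/2
  (1, 6) → P = 220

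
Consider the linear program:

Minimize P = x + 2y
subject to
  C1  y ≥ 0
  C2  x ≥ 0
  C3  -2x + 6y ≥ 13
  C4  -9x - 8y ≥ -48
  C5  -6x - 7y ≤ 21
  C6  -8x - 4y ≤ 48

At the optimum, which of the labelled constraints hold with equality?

Extreme points and P = x + 2y:
  (0, 13/6) → P = 13/3
  (0, 6) → P = 12
  (92/35, 213/70) → P = 61/7

The minimum is at (0, 13/6). Substituting into each constraint, equality holds for C2 and C3; the remaining constraints have slack.

C2 and C3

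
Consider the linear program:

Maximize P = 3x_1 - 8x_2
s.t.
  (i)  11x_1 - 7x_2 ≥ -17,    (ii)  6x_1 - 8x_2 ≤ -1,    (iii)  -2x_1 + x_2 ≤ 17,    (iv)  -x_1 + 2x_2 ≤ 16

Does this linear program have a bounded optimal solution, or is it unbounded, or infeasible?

Feasible corners and P = 3x_1 - 8x_2:
  (-129/46, -91/46) → P = 341/46
  (26/5, 53/5) → P = -346/5
  (63/2, 95/4) → P = -191/2
The feasible region has finitely many vertices and no improving ray; the maximum is 341/46 at (-129/46, -91/46).

bounded optimum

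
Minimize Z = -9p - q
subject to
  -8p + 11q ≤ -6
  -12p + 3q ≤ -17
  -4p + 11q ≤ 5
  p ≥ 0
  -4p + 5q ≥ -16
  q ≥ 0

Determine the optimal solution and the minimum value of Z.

p = 67/8, q = 7/2, minimum Z = -631/8

Corner points and Z = -9p - q:
  (169/108, 16/27) → Z = -1585/108
  (11/4, 16/11) → Z = -1153/44
  (17/12, 0) → Z = -51/4
  (67/8, 7/2) → Z = -631/8
  (4, 0) → Z = -36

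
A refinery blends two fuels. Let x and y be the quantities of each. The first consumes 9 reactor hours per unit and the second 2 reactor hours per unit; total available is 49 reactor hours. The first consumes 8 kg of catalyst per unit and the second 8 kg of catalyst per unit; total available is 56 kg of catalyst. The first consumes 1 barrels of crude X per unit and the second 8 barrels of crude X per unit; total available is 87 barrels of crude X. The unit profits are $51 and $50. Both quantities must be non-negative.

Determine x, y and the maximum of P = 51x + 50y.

x = 5, y = 2, maximum P = 355

Feasible corners and P = 51x + 50y:
  (0, 0) → P = 0
  (0, 7) → P = 350
  (49/9, 0) → P = 833/3
  (5, 2) → P = 355

At the optimal vertex, 9x + 2y = 49 and 8x + 8y = 56.
Solving simultaneously gives x = 5, y = 2.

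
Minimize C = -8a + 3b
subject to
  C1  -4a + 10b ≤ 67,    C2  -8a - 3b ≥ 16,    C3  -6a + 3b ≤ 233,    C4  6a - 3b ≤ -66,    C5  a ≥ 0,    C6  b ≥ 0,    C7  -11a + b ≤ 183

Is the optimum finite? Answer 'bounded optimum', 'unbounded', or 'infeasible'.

The boundaries -4a + 10b = 67 and 6a - 3b = -66 meet at (-153/16, 23/8), but that point violates a ≥ 0. Every candidate vertex is excluded by some other constraint, so the feasible region is empty.

infeasible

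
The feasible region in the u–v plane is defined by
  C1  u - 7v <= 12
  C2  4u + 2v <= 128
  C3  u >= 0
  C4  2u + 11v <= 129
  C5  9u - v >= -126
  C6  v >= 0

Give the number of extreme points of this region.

5

Of the 15 pairwise boundary intersections, those satisfying every inequality are:
  (92/3, 8/3)
  (12, 0)
  (115/4, 13/2)
  (0, 129/11)
  (0, 0)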